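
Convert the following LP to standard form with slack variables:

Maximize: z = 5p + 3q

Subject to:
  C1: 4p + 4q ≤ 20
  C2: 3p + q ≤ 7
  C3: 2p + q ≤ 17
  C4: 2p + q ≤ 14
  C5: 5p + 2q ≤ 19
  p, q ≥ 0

max z = 5p + 3q

s.t.
  4p + 4q + s1 = 20
  3p + q + s2 = 7
  2p + q + s3 = 17
  2p + q + s4 = 14
  5p + 2q + s5 = 19
  p, q, s1, s2, s3, s4, s5 ≥ 0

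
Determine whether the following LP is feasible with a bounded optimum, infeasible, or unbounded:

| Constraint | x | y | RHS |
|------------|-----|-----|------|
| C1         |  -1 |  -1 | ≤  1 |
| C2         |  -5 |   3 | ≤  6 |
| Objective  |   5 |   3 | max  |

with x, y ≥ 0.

Unbounded (objective can increase without bound)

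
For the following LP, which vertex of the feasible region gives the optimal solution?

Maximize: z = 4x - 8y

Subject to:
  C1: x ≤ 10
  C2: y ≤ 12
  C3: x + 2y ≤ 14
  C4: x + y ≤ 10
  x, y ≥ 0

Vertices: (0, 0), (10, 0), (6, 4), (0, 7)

Evaluate the objective at each vertex of the feasible region:
  z(0, 0) = 0
  z(10, 0) = 40  ←
  z(6, 4) = -8
  z(0, 7) = -56
The maximum is at x = 10, y = 0.

(10, 0)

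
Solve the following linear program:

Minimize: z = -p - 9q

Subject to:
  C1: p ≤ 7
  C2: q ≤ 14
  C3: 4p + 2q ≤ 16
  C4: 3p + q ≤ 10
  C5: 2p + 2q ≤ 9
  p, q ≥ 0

Evaluate the objective at each vertex of the feasible region:
  z(0, 0) = 0
  z(3.333, 0) = -3.333
  z(2.75, 1.75) = -18.5
  z(0, 4.5) = -40.5  ←
The minimum is at p = 0, q = 4.5.

p = 0, q = 4.5, z = -40.5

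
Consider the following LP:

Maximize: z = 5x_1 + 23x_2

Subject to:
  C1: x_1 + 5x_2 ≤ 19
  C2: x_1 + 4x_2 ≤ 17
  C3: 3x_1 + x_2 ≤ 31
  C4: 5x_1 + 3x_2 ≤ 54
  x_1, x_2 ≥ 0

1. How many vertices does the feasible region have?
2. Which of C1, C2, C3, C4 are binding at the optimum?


1. 6
2. C1, C2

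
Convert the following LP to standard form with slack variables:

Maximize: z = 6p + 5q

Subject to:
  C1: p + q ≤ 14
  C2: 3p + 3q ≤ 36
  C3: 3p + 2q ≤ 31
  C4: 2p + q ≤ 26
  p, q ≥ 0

max z = 6p + 5q

s.t.
  p + q + s1 = 14
  3p + 3q + s2 = 36
  3p + 2q + s3 = 31
  2p + q + s4 = 26
  p, q, s1, s2, s3, s4 ≥ 0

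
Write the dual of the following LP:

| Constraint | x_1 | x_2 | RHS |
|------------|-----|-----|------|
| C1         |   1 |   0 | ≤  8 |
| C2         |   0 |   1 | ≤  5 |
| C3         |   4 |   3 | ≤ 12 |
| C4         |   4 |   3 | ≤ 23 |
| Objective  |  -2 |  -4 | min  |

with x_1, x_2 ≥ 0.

Primal min cᵀx s.t. Ax ≤ b, x ≥ 0  →  Dual max −bᵀy s.t. Aᵀy ≥ −c, y ≥ 0.

Maximize: z = -8y1 - 5y2 - 12y3 - 23y4

Subject to:
  y1 + 4y3 + 4y4 ≥ 2
  y2 + 3y3 + 3y4 ≥ 4
  y1, y2, y3, y4 ≥ 0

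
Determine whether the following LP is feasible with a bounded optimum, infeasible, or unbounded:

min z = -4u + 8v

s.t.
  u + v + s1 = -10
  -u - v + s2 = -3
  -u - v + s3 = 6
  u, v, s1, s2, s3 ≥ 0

Infeasible (no feasible solution exists)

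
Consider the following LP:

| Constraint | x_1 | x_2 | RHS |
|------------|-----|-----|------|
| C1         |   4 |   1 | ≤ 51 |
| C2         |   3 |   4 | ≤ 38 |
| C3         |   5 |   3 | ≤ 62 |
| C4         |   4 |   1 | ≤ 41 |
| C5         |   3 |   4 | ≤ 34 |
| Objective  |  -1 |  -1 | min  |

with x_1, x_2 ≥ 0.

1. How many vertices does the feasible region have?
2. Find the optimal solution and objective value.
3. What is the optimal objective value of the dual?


1. 4
2. x_1 = 10, x_2 = 1, z = -11
3. -11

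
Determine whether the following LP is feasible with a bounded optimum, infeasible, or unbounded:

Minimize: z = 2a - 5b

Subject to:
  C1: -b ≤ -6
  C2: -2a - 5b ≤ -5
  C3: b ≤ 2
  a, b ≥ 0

Infeasible (no feasible solution exists)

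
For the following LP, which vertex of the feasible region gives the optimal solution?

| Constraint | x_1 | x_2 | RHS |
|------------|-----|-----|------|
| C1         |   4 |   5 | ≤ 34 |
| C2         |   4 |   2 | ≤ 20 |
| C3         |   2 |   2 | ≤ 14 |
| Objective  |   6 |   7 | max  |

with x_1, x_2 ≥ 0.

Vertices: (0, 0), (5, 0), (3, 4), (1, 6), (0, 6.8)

Evaluate the objective at each vertex of the feasible region:
  z(0, 0) = 0
  z(5, 0) = 30
  z(3, 4) = 46
  z(1, 6) = 48  ←
  z(0, 6.8) = 47.6
The maximum is at x_1 = 1, x_2 = 6.

(1, 6)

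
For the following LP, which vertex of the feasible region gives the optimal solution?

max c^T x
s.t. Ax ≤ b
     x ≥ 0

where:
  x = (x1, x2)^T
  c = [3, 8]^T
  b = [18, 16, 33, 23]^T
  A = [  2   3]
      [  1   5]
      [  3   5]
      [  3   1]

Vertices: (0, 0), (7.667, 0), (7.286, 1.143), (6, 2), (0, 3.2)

Evaluate the objective at each vertex of the feasible region:
  z(0, 0) = 0
  z(7.667, 0) = 23
  z(7.286, 1.143) = 31
  z(6, 2) = 34  ←
  z(0, 3.2) = 25.6
The maximum is at x1 = 6, x2 = 2.

(6, 2)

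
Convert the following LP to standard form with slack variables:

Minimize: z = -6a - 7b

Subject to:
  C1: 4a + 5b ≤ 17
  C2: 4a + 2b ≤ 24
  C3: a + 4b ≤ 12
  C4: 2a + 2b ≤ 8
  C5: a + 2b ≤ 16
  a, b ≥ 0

min z = -6a - 7b

s.t.
  4a + 5b + s1 = 17
  4a + 2b + s2 = 24
  a + 4b + s3 = 12
  2a + 2b + s4 = 8
  a + 2b + s5 = 16
  a, b, s1, s2, s3, s4, s5 ≥ 0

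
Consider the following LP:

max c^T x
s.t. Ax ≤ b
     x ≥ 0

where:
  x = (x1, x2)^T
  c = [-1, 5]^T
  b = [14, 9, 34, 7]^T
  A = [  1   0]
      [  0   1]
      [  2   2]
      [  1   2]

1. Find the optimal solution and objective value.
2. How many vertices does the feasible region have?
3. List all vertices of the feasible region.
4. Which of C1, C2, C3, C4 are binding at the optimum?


1. x1 = 0, x2 = 3.5, z = 17.5
2. 3
3. (0, 0), (7, 0), (0, 3.5)
4. C4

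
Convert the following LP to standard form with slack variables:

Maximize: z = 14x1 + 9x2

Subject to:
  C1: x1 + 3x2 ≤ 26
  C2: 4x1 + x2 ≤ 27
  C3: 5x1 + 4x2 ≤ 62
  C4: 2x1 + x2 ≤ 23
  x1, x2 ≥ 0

max z = 14x1 + 9x2

s.t.
  x1 + 3x2 + s1 = 26
  4x1 + x2 + s2 = 27
  5x1 + 4x2 + s3 = 62
  2x1 + x2 + s4 = 23
  x1, x2, s1, s2, s3, s4 ≥ 0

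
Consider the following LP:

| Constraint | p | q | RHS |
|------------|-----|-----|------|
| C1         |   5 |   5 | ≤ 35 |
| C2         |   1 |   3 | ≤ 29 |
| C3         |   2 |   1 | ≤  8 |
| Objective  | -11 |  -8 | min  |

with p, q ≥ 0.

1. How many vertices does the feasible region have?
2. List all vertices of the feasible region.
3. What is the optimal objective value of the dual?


1. 4
2. (0, 0), (4, 0), (1, 6), (0, 7)
3. -59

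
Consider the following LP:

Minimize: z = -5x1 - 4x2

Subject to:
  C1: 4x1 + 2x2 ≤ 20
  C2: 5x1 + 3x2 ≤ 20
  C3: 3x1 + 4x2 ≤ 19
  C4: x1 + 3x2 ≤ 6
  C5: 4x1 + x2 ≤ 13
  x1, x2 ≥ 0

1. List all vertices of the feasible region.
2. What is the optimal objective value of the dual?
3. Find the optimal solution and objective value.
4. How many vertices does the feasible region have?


1. (0, 0), (3.25, 0), (3, 1), (0, 2)
2. -19
3. x1 = 3, x2 = 1, z = -19
4. 4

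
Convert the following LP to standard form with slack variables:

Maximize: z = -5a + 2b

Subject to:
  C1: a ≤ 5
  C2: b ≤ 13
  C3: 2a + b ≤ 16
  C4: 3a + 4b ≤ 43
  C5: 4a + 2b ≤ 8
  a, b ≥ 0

max z = -5a + 2b

s.t.
  a + s1 = 5
  b + s2 = 13
  2a + b + s3 = 16
  3a + 4b + s4 = 43
  4a + 2b + s5 = 8
  a, b, s1, s2, s3, s4, s5 ≥ 0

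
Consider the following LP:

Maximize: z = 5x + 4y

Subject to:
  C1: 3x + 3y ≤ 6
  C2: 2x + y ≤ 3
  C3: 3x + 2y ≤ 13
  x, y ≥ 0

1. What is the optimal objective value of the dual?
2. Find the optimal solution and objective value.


1. 9
2. x = 1, y = 1, z = 9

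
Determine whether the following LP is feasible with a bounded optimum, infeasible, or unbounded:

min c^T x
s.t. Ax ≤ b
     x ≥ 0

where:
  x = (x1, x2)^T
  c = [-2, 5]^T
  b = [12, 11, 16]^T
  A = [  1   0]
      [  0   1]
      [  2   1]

Feasible with a bounded optimal solution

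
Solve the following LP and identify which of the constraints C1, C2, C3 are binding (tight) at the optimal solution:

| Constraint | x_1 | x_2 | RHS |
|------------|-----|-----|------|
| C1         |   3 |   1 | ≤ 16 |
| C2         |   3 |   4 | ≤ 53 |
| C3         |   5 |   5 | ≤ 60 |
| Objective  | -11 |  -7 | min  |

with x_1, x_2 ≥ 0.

At x_1 = 2, x_2 = 10, compute slack b - a·x for each constraint:
  C1: 16 − 16 = 0  (binding)
  C2: 53 − 46 = 7  (slack)
  C3: 60 − 60 = 0  (binding)

Optimal: x_1 = 2, x_2 = 10
Binding: C1, C3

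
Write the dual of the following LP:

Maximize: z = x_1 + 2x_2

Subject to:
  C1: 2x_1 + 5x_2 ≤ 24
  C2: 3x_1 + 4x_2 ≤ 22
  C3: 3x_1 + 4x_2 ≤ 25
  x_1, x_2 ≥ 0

Primal max cᵀx s.t. Ax ≤ b, x ≥ 0  →  Dual min bᵀy s.t. Aᵀy ≥ c, y ≥ 0.

Minimize: z = 24y1 + 22y2 + 25y3

Subject to:
  2y1 + 3y2 + 3y3 ≥ 1
  5y1 + 4y2 + 4y3 ≥ 2
  y1, y2, y3 ≥ 0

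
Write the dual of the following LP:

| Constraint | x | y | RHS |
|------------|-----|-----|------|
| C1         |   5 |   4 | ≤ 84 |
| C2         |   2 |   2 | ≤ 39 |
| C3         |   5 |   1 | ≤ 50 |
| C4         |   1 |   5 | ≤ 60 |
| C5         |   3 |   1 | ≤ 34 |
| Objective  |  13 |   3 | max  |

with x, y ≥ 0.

Primal max cᵀx s.t. Ax ≤ b, x ≥ 0  →  Dual min bᵀy s.t. Aᵀy ≥ c, y ≥ 0.

Minimize: z = 84y1 + 39y2 + 50y3 + 60y4 + 34y5

Subject to:
  5y1 + 2y2 + 5y3 + y4 + 3y5 ≥ 13
  4y1 + 2y2 + y3 + 5y4 + y5 ≥ 3
  y1, y2, y3, y4, y5 ≥ 0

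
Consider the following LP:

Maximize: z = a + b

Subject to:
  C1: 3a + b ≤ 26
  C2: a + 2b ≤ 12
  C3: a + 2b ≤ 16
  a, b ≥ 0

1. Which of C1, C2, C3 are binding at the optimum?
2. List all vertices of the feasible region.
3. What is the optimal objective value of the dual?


1. C1, C2
2. (0, 0), (8.667, 0), (8, 2), (0, 6)
3. 10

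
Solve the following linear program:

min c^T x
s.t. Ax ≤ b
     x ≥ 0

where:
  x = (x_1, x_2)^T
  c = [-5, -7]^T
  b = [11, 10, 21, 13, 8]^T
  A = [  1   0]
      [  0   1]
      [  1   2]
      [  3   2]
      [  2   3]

Evaluate the objective at each vertex of the feasible region:
  z(0, 0) = 0
  z(4, 0) = -20  ←
  z(0, 2.667) = -18.67
The minimum is at x_1 = 4, x_2 = 0.

x_1 = 4, x_2 = 0, z = -20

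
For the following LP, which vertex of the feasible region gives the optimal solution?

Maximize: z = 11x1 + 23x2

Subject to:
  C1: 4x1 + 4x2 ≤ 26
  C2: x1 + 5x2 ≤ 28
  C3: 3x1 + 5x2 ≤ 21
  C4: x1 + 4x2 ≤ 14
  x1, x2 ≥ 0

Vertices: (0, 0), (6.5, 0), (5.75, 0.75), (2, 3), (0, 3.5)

Evaluate the objective at each vertex of the feasible region:
  z(0, 0) = 0
  z(6.5, 0) = 71.5
  z(5.75, 0.75) = 80.5
  z(2, 3) = 91  ←
  z(0, 3.5) = 80.5
The maximum is at x1 = 2, x2 = 3.

(2, 3)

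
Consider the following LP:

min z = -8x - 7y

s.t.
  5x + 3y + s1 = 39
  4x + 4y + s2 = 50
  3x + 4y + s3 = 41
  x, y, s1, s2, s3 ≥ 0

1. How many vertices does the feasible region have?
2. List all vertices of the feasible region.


1. 4
2. (0, 0), (7.8, 0), (3, 8), (0, 10.25)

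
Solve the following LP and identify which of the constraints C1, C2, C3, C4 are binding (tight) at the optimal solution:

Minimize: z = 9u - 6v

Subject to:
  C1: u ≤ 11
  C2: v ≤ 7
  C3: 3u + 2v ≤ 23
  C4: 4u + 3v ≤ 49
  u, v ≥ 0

At u = 0, v = 7, compute slack b - a·x for each constraint:
  C1: 11 − 0 = 11  (slack)
  C2: 7 − 7 = 0  (binding)
  C3: 23 − 14 = 9  (slack)
  C4: 49 − 21 = 28  (slack)

Optimal: u = 0, v = 7
Binding: C2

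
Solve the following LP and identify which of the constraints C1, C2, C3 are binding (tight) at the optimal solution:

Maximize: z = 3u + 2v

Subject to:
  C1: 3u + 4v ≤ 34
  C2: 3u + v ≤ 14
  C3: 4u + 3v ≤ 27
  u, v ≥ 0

At u = 3, v = 5, compute slack b - a·x for each constraint:
  C1: 34 − 29 = 5  (slack)
  C2: 14 − 14 = 0  (binding)
  C3: 27 − 27 = 0  (binding)

Optimal: u = 3, v = 5
Binding: C2, C3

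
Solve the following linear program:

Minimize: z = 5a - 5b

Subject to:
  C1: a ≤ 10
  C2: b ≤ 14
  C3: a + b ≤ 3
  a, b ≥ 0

Evaluate the objective at each vertex of the feasible region:
  z(0, 0) = 0
  z(3, 0) = 15
  z(0, 3) = -15  ←
The minimum is at a = 0, b = 3.

a = 0, b = 3, z = -15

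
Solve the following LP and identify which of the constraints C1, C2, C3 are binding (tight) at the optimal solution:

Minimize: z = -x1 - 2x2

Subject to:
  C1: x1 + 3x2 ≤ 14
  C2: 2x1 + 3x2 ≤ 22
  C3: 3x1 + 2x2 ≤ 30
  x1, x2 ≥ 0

At x1 = 8, x2 = 2, compute slack b - a·x for each constraint:
  C1: 14 − 14 = 0  (binding)
  C2: 22 − 22 = 0  (binding)
  C3: 30 − 28 = 2  (slack)

Optimal: x1 = 8, x2 = 2
Binding: C1, C2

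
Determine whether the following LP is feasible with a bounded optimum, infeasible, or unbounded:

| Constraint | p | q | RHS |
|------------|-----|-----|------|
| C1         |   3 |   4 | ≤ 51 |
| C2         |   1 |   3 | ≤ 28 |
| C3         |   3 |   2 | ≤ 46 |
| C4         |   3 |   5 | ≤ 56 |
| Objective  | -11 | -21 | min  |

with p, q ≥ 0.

Feasible with a bounded optimal solution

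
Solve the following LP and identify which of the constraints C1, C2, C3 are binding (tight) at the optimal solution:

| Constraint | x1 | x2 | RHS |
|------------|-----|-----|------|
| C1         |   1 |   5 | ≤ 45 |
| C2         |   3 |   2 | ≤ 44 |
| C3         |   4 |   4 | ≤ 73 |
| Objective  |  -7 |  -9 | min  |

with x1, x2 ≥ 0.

At x1 = 10, x2 = 7, compute slack b - a·x for each constraint:
  C1: 45 − 45 = 0  (binding)
  C2: 44 − 44 = 0  (binding)
  C3: 73 − 68 = 5  (slack)

Optimal: x1 = 10, x2 = 7
Binding: C1, C2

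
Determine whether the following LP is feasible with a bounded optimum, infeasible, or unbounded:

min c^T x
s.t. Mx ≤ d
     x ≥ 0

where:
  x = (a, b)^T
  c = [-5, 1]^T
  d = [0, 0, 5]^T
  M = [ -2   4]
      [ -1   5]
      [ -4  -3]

Unbounded (objective can decrease without bound)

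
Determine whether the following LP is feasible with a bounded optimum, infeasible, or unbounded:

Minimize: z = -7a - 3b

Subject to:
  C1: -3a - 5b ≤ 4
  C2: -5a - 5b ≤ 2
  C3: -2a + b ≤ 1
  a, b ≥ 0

Unbounded (objective can decrease without bound)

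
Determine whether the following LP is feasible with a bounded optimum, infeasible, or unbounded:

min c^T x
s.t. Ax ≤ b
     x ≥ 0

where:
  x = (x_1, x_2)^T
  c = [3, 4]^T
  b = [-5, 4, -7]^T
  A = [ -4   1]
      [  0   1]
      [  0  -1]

Infeasible (no feasible solution exists)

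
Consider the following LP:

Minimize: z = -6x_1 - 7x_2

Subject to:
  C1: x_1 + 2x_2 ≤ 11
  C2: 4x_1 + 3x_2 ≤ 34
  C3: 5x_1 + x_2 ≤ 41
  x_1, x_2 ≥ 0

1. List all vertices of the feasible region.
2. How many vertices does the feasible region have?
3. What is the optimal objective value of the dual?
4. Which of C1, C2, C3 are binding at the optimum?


1. (0, 0), (8.2, 0), (8.091, 0.5455), (7, 2), (0, 5.5)
2. 5
3. -56
4. C1, C2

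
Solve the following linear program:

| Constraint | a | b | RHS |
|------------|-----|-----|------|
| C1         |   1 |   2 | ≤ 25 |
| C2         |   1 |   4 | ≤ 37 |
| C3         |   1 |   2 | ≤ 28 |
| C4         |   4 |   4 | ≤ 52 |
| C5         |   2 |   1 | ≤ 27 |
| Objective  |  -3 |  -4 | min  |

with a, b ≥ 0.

Evaluate the objective at each vertex of the feasible region:
  z(0, 0) = 0
  z(13, 0) = -39
  z(5, 8) = -47  ←
  z(0, 9.25) = -37
The minimum is at a = 5, b = 8.

a = 5, b = 8, z = -47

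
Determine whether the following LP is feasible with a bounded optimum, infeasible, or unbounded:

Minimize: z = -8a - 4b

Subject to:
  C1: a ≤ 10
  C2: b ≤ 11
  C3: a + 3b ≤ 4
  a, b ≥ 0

Feasible with a bounded optimal solution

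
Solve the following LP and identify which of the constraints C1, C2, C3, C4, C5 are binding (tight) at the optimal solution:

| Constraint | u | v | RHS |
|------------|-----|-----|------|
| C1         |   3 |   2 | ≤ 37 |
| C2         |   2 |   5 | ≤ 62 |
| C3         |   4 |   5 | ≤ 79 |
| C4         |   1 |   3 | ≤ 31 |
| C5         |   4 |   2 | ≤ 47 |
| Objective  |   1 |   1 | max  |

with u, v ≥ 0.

At u = 7, v = 8, compute slack b - a·x for each constraint:
  C1: 37 − 37 = 0  (binding)
  C2: 62 − 54 = 8  (slack)
  C3: 79 − 68 = 11  (slack)
  C4: 31 − 31 = 0  (binding)
  C5: 47 − 44 = 3  (slack)

Optimal: u = 7, v = 8
Binding: C1, C4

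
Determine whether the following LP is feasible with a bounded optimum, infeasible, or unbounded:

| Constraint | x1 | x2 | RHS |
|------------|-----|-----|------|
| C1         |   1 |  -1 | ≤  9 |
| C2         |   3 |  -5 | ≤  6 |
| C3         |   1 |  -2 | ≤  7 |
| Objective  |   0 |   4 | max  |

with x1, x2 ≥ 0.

Unbounded (objective can increase without bound)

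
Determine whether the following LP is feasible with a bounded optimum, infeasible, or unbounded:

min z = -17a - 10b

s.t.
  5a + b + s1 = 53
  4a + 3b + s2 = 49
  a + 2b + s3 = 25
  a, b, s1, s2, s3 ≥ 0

Feasible with a bounded optimal solution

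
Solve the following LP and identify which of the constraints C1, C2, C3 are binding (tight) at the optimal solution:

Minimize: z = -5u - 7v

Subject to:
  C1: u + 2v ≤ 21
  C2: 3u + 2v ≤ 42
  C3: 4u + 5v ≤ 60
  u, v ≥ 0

At u = 5, v = 8, compute slack b - a·x for each constraint:
  C1: 21 − 21 = 0  (binding)
  C2: 42 − 31 = 11  (slack)
  C3: 60 − 60 = 0  (binding)

Optimal: u = 5, v = 8
Binding: C1, C3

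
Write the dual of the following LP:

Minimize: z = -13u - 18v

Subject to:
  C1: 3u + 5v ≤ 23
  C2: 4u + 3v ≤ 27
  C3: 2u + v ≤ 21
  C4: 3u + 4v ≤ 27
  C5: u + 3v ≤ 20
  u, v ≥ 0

Primal min cᵀx s.t. Ax ≤ b, x ≥ 0  →  Dual max −bᵀy s.t. Aᵀy ≥ −c, y ≥ 0.

Maximize: z = -23y1 - 27y2 - 21y3 - 27y4 - 20y5

Subject to:
  3y1 + 4y2 + 2y3 + 3y4 + y5 ≥ 13
  5y1 + 3y2 + y3 + 4y4 + 3y5 ≥ 18
  y1, y2, y3, y4, y5 ≥ 0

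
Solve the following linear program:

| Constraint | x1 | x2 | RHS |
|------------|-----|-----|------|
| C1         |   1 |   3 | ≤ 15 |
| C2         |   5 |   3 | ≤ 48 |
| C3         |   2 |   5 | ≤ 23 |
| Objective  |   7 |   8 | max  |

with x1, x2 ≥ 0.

Evaluate the objective at each vertex of the feasible region:
  z(0, 0) = 0
  z(9.6, 0) = 67.2
  z(9, 1) = 71  ←
  z(0, 4.6) = 36.8
The maximum is at x1 = 9, x2 = 1.

x1 = 9, x2 = 1, z = 71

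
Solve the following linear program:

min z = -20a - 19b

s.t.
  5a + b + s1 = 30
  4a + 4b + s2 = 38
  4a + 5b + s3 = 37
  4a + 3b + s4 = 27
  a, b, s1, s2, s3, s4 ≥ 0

Evaluate the objective at each vertex of the feasible region:
  z(0, 0) = 0
  z(6, 0) = -120
  z(5.727, 1.364) = -140.5
  z(3, 5) = -155  ←
  z(0, 7.4) = -140.6
The minimum is at a = 3, b = 5.

a = 3, b = 5, z = -155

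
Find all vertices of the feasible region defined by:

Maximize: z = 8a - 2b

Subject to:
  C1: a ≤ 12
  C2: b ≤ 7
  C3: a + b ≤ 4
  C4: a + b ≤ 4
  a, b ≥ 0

(0, 0), (4, 0), (0, 4)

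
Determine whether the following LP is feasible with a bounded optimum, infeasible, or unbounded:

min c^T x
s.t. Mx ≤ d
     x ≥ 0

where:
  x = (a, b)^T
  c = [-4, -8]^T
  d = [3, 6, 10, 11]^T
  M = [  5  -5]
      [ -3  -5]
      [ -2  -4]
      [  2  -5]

Unbounded (objective can decrease without bound)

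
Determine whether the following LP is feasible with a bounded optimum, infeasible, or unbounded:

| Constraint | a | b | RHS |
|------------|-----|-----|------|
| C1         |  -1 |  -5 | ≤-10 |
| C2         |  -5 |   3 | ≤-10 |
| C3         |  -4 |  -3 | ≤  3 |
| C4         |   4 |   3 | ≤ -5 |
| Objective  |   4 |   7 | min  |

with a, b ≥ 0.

Infeasible (no feasible solution exists)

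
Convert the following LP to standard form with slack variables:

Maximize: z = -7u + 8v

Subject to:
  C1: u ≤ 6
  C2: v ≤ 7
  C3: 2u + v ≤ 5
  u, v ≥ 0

max z = -7u + 8v

s.t.
  u + s1 = 6
  v + s2 = 7
  2u + v + s3 = 5
  u, v, s1, s2, s3 ≥ 0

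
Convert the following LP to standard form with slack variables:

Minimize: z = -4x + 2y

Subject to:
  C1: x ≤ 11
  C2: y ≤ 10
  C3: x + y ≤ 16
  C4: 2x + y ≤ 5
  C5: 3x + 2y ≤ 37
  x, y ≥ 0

min z = -4x + 2y

s.t.
  x + s1 = 11
  y + s2 = 10
  x + y + s3 = 16
  2x + y + s4 = 5
  3x + 2y + s5 = 37
  x, y, s1, s2, s3, s4, s5 ≥ 0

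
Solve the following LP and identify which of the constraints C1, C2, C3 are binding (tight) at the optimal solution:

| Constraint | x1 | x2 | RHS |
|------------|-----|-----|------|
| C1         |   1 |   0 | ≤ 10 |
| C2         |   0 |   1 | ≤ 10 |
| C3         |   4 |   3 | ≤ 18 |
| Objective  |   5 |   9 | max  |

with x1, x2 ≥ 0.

At x1 = 0, x2 = 6, compute slack b - a·x for each constraint:
  C1: 10 − 0 = 10  (slack)
  C2: 10 − 6 = 4  (slack)
  C3: 18 − 18 = 0  (binding)

Optimal: x1 = 0, x2 = 6
Binding: C3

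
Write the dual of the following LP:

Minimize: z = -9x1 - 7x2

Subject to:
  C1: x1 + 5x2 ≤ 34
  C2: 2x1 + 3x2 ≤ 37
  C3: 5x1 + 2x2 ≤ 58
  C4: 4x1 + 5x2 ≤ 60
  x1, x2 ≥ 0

Primal min cᵀx s.t. Ax ≤ b, x ≥ 0  →  Dual max −bᵀy s.t. Aᵀy ≥ −c, y ≥ 0.

Maximize: z = -34y1 - 37y2 - 58y3 - 60y4

Subject to:
  y1 + 2y2 + 5y3 + 4y4 ≥ 9
  5y1 + 3y2 + 2y3 + 5y4 ≥ 7
  y1, y2, y3, y4 ≥ 0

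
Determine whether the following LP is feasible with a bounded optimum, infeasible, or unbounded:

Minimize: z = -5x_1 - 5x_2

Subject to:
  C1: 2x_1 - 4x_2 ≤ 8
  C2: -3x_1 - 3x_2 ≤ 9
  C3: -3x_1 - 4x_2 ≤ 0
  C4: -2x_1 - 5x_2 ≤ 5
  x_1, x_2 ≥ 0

Unbounded (objective can decrease without bound)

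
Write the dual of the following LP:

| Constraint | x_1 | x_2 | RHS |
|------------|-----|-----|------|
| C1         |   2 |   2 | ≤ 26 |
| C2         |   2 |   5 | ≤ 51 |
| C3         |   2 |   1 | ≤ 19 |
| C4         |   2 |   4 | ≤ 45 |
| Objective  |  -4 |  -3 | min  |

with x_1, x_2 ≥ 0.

Primal min cᵀx s.t. Ax ≤ b, x ≥ 0  →  Dual max −bᵀy s.t. Aᵀy ≥ −c, y ≥ 0.

Maximize: z = -26y1 - 51y2 - 19y3 - 45y4

Subject to:
  2y1 + 2y2 + 2y3 + 2y4 ≥ 4
  2y1 + 5y2 + y3 + 4y4 ≥ 3
  y1, y2, y3, y4 ≥ 0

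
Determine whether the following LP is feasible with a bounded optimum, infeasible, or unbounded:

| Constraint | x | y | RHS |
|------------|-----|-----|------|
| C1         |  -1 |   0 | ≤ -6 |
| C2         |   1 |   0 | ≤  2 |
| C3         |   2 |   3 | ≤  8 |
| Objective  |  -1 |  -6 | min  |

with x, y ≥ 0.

Infeasible (no feasible solution exists)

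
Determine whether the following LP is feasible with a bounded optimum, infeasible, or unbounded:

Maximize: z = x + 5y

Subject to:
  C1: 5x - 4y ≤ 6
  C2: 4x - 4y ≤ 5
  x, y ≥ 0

Unbounded (objective can increase without bound)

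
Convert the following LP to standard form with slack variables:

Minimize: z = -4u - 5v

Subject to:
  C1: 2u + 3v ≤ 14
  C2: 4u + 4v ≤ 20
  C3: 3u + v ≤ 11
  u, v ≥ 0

min z = -4u - 5v

s.t.
  2u + 3v + s1 = 14
  4u + 4v + s2 = 20
  3u + v + s3 = 11
  u, v, s1, s2, s3 ≥ 0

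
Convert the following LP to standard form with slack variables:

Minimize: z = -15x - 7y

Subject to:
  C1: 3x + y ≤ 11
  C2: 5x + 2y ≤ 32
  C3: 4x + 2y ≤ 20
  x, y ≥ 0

min z = -15x - 7y

s.t.
  3x + y + s1 = 11
  5x + 2y + s2 = 32
  4x + 2y + s3 = 20
  x, y, s1, s2, s3 ≥ 0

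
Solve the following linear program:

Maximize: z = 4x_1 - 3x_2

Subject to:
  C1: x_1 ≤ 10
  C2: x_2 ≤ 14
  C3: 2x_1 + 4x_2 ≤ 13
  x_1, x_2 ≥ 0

Evaluate the objective at each vertex of the feasible region:
  z(0, 0) = 0
  z(6.5, 0) = 26  ←
  z(0, 3.25) = -9.75
The maximum is at x_1 = 6.5, x_2 = 0.

x_1 = 6.5, x_2 = 0, z = 26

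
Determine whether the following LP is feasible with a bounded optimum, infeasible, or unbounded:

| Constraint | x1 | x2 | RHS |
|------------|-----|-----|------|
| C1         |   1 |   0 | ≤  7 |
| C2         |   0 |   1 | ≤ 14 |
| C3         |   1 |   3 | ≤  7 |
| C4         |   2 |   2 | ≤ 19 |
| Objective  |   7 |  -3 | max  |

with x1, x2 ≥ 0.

Feasible with a bounded optimal solution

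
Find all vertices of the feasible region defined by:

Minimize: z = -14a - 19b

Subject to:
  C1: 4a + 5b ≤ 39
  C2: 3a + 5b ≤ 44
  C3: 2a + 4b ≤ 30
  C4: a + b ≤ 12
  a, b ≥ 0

(0, 0), (9.75, 0), (1, 7), (0, 7.5)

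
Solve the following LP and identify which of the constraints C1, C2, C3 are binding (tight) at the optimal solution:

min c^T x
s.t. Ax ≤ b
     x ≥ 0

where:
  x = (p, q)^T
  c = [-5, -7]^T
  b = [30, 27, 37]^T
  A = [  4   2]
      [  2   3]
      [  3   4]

At p = 3, q = 7, compute slack b - a·x for each constraint:
  C1: 30 − 26 = 4  (slack)
  C2: 27 − 27 = 0  (binding)
  C3: 37 − 37 = 0  (binding)

Optimal: p = 3, q = 7
Binding: C2, C3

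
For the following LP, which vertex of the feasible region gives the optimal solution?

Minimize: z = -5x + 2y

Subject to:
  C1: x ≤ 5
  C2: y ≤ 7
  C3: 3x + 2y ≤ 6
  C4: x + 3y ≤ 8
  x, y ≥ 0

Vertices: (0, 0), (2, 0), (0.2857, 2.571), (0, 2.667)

Evaluate the objective at each vertex of the feasible region:
  z(0, 0) = 0
  z(2, 0) = -10  ←
  z(0.2857, 2.571) = 3.714
  z(0, 2.667) = 5.333
The minimum is at x = 2, y = 0.

(2, 0)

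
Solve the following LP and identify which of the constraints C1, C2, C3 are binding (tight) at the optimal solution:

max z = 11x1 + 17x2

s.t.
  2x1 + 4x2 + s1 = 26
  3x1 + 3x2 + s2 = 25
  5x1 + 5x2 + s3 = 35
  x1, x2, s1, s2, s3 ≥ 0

At x1 = 1, x2 = 6, compute slack b - a·x for each constraint:
  C1: 26 − 26 = 0  (binding)
  C2: 25 − 21 = 4  (slack)
  C3: 35 − 35 = 0  (binding)

Optimal: x1 = 1, x2 = 6
Binding: C1, C3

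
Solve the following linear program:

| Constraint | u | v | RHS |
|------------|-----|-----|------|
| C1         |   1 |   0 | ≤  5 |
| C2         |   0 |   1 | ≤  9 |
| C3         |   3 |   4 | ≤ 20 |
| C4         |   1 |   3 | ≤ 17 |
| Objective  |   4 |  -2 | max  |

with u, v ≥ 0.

Evaluate the objective at each vertex of the feasible region:
  z(0, 0) = 0
  z(5, 0) = 20  ←
  z(5, 1.25) = 17.5
  z(0, 5) = -10
The maximum is at u = 5, v = 0.

u = 5, v = 0, z = 20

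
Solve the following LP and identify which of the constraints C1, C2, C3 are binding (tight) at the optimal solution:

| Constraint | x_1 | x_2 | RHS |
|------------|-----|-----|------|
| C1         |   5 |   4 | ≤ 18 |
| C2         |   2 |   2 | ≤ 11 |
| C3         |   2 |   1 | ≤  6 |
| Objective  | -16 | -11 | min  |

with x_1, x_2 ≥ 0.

At x_1 = 2, x_2 = 2, compute slack b - a·x for each constraint:
  C1: 18 − 18 = 0  (binding)
  C2: 11 − 8 = 3  (slack)
  C3: 6 − 6 = 0  (binding)

Optimal: x_1 = 2, x_2 = 2
Binding: C1, C3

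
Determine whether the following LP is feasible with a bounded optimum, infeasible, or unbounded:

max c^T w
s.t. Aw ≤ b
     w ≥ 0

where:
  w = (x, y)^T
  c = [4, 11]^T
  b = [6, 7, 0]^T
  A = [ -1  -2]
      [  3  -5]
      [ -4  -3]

Unbounded (objective can increase without bound)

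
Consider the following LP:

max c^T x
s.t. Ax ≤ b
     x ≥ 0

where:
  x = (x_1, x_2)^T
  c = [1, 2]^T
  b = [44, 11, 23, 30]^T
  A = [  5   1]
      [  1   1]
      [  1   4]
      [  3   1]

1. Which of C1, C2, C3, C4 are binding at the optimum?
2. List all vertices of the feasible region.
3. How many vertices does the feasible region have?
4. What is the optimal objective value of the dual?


1. C2, C3
2. (0, 0), (8.8, 0), (8.25, 2.75), (7, 4), (0, 5.75)
3. 5
4. 15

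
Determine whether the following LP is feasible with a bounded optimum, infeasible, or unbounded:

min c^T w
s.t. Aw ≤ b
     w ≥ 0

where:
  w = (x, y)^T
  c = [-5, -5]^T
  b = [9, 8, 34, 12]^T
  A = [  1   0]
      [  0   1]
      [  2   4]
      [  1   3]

Feasible with a bounded optimal solution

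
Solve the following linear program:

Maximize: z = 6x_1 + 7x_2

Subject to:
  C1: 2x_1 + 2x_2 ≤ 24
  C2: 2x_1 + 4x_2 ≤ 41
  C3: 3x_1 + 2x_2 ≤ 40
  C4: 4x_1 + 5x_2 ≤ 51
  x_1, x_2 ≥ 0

Evaluate the objective at each vertex of the feasible region:
  z(0, 0) = 0
  z(12, 0) = 72
  z(9, 3) = 75  ←
  z(0, 10.2) = 71.4
The maximum is at x_1 = 9, x_2 = 3.

x_1 = 9, x_2 = 3, z = 75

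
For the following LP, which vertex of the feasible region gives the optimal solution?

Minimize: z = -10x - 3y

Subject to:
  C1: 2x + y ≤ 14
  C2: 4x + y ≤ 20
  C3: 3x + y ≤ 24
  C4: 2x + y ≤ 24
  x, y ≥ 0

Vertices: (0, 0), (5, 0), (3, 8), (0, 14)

Evaluate the objective at each vertex of the feasible region:
  z(0, 0) = 0
  z(5, 0) = -50
  z(3, 8) = -54  ←
  z(0, 14) = -42
The minimum is at x = 3, y = 8.

(3, 8)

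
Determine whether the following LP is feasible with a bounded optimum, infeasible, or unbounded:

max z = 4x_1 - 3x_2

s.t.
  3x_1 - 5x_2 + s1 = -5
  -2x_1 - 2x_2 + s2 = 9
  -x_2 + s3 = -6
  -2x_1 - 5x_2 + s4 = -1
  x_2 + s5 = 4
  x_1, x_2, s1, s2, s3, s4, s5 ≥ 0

Infeasible (no feasible solution exists)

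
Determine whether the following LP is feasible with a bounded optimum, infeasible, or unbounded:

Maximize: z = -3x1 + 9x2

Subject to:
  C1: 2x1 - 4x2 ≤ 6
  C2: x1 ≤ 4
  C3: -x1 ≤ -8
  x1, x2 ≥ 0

Infeasible (no feasible solution exists)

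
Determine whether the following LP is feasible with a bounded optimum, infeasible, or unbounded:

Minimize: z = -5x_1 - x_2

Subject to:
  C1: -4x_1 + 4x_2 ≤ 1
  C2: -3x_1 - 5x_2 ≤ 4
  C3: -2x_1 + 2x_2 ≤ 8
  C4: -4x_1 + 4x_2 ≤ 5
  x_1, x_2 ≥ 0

Unbounded (objective can decrease without bound)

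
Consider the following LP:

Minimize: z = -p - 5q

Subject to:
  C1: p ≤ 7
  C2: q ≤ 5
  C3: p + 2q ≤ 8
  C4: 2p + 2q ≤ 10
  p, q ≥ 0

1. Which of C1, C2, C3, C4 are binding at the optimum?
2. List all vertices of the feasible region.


1. C3
2. (0, 0), (5, 0), (2, 3), (0, 4)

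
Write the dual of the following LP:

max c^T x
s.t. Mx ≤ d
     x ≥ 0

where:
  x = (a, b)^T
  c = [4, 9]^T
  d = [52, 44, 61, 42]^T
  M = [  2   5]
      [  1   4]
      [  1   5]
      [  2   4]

Primal max cᵀx s.t. Ax ≤ b, x ≥ 0  →  Dual min bᵀy s.t. Aᵀy ≥ c, y ≥ 0.

Minimize: z = 52y1 + 44y2 + 61y3 + 42y4

Subject to:
  2y1 + y2 + y3 + 2y4 ≥ 4
  5y1 + 4y2 + 5y3 + 4y4 ≥ 9
  y1, y2, y3, y4 ≥ 0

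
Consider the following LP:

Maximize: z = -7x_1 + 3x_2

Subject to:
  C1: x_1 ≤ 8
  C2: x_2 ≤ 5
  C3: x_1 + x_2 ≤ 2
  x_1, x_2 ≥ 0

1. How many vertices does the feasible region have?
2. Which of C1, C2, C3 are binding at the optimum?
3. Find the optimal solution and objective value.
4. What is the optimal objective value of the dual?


1. 3
2. C3
3. x_1 = 0, x_2 = 2, z = 6
4. 6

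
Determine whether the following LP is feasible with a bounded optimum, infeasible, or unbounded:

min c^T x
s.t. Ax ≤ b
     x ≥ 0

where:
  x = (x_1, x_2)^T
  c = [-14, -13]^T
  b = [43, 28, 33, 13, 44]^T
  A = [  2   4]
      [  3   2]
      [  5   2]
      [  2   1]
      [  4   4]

Feasible with a bounded optimal solution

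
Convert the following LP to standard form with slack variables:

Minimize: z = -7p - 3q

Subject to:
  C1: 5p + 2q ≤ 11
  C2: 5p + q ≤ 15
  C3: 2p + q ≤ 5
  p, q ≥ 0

min z = -7p - 3q

s.t.
  5p + 2q + s1 = 11
  5p + q + s2 = 15
  2p + q + s3 = 5
  p, q, s1, s2, s3 ≥ 0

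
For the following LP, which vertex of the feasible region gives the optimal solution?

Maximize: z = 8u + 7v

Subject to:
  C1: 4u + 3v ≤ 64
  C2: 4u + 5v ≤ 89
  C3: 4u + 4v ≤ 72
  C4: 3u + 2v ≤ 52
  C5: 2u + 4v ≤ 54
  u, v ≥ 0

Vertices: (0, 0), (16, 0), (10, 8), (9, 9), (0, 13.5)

Evaluate the objective at each vertex of the feasible region:
  z(0, 0) = 0
  z(16, 0) = 128
  z(10, 8) = 136  ←
  z(9, 9) = 135
  z(0, 13.5) = 94.5
The maximum is at u = 10, v = 8.

(10, 8)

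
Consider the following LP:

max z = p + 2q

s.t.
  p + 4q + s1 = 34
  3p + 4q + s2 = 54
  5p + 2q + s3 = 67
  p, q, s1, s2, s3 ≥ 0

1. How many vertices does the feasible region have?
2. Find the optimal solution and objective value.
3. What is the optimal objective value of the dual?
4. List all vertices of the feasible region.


1. 5
2. p = 10, q = 6, z = 22
3. 22
4. (0, 0), (13.4, 0), (11.43, 4.929), (10, 6), (0, 8.5)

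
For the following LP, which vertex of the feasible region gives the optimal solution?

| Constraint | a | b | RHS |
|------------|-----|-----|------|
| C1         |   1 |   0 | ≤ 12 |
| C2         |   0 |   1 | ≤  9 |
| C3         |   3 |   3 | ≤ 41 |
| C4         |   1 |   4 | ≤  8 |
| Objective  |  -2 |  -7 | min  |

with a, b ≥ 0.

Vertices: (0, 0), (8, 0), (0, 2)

Evaluate the objective at each vertex of the feasible region:
  z(0, 0) = 0
  z(8, 0) = -16  ←
  z(0, 2) = -14
The minimum is at a = 8, b = 0.

(8, 0)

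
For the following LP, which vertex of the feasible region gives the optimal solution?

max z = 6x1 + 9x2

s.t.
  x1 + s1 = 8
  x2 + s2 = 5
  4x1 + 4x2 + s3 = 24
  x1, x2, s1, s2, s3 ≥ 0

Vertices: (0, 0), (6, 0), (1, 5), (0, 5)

Evaluate the objective at each vertex of the feasible region:
  z(0, 0) = 0
  z(6, 0) = 36
  z(1, 5) = 51  ←
  z(0, 5) = 45
The maximum is at x1 = 1, x2 = 5.

(1, 5)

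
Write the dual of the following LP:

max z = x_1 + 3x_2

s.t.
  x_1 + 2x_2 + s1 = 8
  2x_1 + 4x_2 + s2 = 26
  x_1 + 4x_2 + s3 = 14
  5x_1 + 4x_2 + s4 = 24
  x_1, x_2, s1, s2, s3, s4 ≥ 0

Primal max cᵀx s.t. Ax ≤ b, x ≥ 0  →  Dual min bᵀy s.t. Aᵀy ≥ c, y ≥ 0.

Minimize: z = 8y1 + 26y2 + 14y3 + 24y4

Subject to:
  y1 + 2y2 + y3 + 5y4 ≥ 1
  2y1 + 4y2 + 4y3 + 4y4 ≥ 3
  y1, y2, y3, y4 ≥ 0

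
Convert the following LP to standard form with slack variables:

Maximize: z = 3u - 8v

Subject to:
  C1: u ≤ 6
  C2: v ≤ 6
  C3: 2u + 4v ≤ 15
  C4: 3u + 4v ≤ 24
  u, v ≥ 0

max z = 3u - 8v

s.t.
  u + s1 = 6
  v + s2 = 6
  2u + 4v + s3 = 15
  3u + 4v + s4 = 24
  u, v, s1, s2, s3, s4 ≥ 0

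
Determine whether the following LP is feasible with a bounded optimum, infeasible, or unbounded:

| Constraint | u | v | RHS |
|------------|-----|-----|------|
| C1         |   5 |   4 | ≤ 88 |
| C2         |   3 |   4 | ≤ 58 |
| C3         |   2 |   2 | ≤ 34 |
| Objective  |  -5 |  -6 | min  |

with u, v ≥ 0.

Feasible with a bounded optimal solution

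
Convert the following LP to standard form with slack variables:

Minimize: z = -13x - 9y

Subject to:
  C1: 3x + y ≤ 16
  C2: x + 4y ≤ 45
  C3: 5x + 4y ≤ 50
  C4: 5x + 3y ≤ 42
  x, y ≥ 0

min z = -13x - 9y

s.t.
  3x + y + s1 = 16
  x + 4y + s2 = 45
  5x + 4y + s3 = 50
  5x + 3y + s4 = 42
  x, y, s1, s2, s3, s4 ≥ 0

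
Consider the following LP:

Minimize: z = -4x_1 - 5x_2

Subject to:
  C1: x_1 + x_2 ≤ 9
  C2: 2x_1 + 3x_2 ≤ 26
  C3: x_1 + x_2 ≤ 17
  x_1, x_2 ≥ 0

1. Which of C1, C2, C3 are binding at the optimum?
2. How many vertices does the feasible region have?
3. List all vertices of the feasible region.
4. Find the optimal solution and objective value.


1. C1, C2
2. 4
3. (0, 0), (9, 0), (1, 8), (0, 8.667)
4. x_1 = 1, x_2 = 8, z = -44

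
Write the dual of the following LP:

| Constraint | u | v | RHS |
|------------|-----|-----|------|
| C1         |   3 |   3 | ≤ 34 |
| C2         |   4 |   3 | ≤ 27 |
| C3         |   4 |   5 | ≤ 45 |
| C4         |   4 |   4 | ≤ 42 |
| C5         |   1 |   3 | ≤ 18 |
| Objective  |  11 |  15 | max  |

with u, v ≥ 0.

Primal max cᵀx s.t. Ax ≤ b, x ≥ 0  →  Dual min bᵀy s.t. Aᵀy ≥ c, y ≥ 0.

Minimize: z = 34y1 + 27y2 + 45y3 + 42y4 + 18y5

Subject to:
  3y1 + 4y2 + 4y3 + 4y4 + y5 ≥ 11
  3y1 + 3y2 + 5y3 + 4y4 + 3y5 ≥ 15
  y1, y2, y3, y4, y5 ≥ 0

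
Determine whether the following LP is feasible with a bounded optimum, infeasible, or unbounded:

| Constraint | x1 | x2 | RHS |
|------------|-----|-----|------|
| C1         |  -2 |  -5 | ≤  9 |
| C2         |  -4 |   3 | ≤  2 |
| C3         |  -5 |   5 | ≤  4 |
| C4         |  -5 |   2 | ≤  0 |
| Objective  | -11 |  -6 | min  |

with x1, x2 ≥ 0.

Unbounded (objective can decrease without bound)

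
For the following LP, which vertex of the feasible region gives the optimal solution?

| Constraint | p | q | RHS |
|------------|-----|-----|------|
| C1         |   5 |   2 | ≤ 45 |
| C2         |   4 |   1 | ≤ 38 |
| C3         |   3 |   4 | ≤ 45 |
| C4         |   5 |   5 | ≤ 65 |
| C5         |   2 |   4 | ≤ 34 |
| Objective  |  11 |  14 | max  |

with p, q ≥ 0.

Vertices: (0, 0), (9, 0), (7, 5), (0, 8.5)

Evaluate the objective at each vertex of the feasible region:
  z(0, 0) = 0
  z(9, 0) = 99
  z(7, 5) = 147  ←
  z(0, 8.5) = 119
The maximum is at p = 7, q = 5.

(7, 5)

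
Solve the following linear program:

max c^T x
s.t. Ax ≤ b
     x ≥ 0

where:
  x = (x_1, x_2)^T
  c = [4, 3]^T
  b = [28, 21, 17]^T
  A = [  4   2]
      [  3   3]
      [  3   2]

Evaluate the objective at each vertex of the feasible region:
  z(0, 0) = 0
  z(5.667, 0) = 22.67
  z(3, 4) = 24  ←
  z(0, 7) = 21
The maximum is at x_1 = 3, x_2 = 4.

x_1 = 3, x_2 = 4, z = 24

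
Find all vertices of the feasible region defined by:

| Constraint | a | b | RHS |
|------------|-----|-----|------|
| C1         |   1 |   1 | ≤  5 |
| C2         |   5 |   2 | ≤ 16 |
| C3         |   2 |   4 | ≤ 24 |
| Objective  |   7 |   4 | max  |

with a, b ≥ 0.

(0, 0), (3.2, 0), (2, 3), (0, 5)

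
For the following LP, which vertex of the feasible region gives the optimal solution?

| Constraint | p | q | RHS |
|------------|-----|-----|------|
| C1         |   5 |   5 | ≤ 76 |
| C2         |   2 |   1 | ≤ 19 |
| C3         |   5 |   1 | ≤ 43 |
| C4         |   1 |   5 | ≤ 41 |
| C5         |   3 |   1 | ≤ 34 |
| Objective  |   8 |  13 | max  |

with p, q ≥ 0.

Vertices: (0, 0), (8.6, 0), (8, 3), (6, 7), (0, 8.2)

Evaluate the objective at each vertex of the feasible region:
  z(0, 0) = 0
  z(8.6, 0) = 68.8
  z(8, 3) = 103
  z(6, 7) = 139  ←
  z(0, 8.2) = 106.6
The maximum is at p = 6, q = 7.

(6, 7)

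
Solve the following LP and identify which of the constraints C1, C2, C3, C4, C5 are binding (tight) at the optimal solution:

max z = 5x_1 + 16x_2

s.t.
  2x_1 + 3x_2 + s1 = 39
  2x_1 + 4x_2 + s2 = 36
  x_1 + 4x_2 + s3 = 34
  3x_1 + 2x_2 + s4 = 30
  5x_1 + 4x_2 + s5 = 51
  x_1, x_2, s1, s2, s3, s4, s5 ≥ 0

At x_1 = 2, x_2 = 8, compute slack b - a·x for each constraint:
  C1: 39 − 28 = 11  (slack)
  C2: 36 − 36 = 0  (binding)
  C3: 34 − 34 = 0  (binding)
  C4: 30 − 22 = 8  (slack)
  C5: 51 − 42 = 9  (slack)

Optimal: x_1 = 2, x_2 = 8
Binding: C2, C3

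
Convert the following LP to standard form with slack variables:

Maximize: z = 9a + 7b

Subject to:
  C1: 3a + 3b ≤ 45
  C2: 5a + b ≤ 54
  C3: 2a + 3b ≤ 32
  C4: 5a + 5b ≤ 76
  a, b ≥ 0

max z = 9a + 7b

s.t.
  3a + 3b + s1 = 45
  5a + b + s2 = 54
  2a + 3b + s3 = 32
  5a + 5b + s4 = 76
  a, b, s1, s2, s3, s4 ≥ 0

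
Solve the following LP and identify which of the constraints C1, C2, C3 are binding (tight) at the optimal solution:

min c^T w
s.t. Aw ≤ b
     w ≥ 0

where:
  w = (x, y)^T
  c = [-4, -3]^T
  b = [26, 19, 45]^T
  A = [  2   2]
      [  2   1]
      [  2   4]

At x = 6, y = 7, compute slack b - a·x for each constraint:
  C1: 26 − 26 = 0  (binding)
  C2: 19 − 19 = 0  (binding)
  C3: 45 − 40 = 5  (slack)

Optimal: x = 6, y = 7
Binding: C1, C2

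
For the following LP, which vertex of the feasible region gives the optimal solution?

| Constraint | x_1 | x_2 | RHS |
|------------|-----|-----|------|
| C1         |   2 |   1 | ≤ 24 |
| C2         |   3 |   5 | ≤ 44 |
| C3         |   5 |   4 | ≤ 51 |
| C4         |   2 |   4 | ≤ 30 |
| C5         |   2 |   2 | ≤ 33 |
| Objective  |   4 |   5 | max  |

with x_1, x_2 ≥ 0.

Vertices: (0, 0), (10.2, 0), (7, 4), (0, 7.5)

Evaluate the objective at each vertex of the feasible region:
  z(0, 0) = 0
  z(10.2, 0) = 40.8
  z(7, 4) = 48  ←
  z(0, 7.5) = 37.5
The maximum is at x_1 = 7, x_2 = 4.

(7, 4)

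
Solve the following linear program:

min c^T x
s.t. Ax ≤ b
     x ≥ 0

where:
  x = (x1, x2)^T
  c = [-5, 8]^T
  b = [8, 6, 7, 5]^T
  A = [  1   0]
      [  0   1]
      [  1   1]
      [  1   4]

Evaluate the objective at each vertex of the feasible region:
  z(0, 0) = 0
  z(5, 0) = -25  ←
  z(0, 1.25) = 10
The minimum is at x1 = 5, x2 = 0.

x1 = 5, x2 = 0, z = -25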